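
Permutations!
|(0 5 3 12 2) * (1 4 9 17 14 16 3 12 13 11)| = 36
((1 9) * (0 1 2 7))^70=(9)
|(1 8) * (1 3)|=3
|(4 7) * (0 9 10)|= 6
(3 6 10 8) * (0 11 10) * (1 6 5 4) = (0 11 10 8 3 5 4 1 6) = [11, 6, 2, 5, 1, 4, 0, 7, 3, 9, 8, 10]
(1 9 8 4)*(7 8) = (1 9 7 8 4) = [0, 9, 2, 3, 1, 5, 6, 8, 4, 7]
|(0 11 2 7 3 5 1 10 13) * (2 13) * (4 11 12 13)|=6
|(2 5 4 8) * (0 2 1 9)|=|(0 2 5 4 8 1 9)|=7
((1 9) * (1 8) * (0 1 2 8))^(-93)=(9)(2 8)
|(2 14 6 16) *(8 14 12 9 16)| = |(2 12 9 16)(6 8 14)| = 12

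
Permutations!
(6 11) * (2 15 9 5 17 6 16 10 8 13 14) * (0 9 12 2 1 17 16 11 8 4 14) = (0 9 5 16 10 4 14 1 17 6 8 13)(2 15 12) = [9, 17, 15, 3, 14, 16, 8, 7, 13, 5, 4, 11, 2, 0, 1, 12, 10, 6]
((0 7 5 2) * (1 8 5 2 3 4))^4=((0 7 2)(1 8 5 3 4))^4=(0 7 2)(1 4 3 5 8)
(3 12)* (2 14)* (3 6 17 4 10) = (2 14)(3 12 6 17 4 10) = [0, 1, 14, 12, 10, 5, 17, 7, 8, 9, 3, 11, 6, 13, 2, 15, 16, 4]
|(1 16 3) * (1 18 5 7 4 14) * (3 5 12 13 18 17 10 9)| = 12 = |(1 16 5 7 4 14)(3 17 10 9)(12 13 18)|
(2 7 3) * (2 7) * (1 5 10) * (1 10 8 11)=[0, 5, 2, 7, 4, 8, 6, 3, 11, 9, 10, 1]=(1 5 8 11)(3 7)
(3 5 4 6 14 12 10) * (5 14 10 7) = [0, 1, 2, 14, 6, 4, 10, 5, 8, 9, 3, 11, 7, 13, 12] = (3 14 12 7 5 4 6 10)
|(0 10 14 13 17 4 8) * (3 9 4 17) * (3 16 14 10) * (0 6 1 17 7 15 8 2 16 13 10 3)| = 42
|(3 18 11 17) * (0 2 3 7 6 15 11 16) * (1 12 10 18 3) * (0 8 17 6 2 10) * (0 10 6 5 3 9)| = 63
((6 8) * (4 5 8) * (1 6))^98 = (1 5 6 8 4)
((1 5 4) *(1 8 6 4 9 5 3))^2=(9)(4 6 8)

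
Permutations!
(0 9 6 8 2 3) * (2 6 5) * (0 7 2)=(0 9 5)(2 3 7)(6 8)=[9, 1, 3, 7, 4, 0, 8, 2, 6, 5]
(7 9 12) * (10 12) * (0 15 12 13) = [15, 1, 2, 3, 4, 5, 6, 9, 8, 10, 13, 11, 7, 0, 14, 12] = (0 15 12 7 9 10 13)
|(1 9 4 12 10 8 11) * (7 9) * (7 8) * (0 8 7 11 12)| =9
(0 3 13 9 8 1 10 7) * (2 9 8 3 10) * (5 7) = (0 10 5 7)(1 2 9 3 13 8) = [10, 2, 9, 13, 4, 7, 6, 0, 1, 3, 5, 11, 12, 8]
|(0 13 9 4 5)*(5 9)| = 6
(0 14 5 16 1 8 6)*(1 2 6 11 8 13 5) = (0 14 1 13 5 16 2 6)(8 11) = [14, 13, 6, 3, 4, 16, 0, 7, 11, 9, 10, 8, 12, 5, 1, 15, 2]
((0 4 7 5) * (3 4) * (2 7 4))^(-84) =(0 3 2 7 5)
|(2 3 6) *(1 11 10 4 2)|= 7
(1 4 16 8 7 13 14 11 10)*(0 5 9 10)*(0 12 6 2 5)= (1 4 16 8 7 13 14 11 12 6 2 5 9 10)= [0, 4, 5, 3, 16, 9, 2, 13, 7, 10, 1, 12, 6, 14, 11, 15, 8]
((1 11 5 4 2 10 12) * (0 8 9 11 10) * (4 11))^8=(0 4 8 2 9)(1 12 10)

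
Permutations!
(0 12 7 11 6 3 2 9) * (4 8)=(0 12 7 11 6 3 2 9)(4 8)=[12, 1, 9, 2, 8, 5, 3, 11, 4, 0, 10, 6, 7]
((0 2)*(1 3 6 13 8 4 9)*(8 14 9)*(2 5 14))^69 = ((0 5 14 9 1 3 6 13 2)(4 8))^69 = (0 6 9)(1 5 13)(2 3 14)(4 8)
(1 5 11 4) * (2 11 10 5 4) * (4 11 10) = (1 11 2 10 5 4) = [0, 11, 10, 3, 1, 4, 6, 7, 8, 9, 5, 2]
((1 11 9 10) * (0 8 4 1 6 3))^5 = (0 9 8 10 4 6 1 3 11) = ((0 8 4 1 11 9 10 6 3))^5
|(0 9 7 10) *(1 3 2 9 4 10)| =|(0 4 10)(1 3 2 9 7)| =15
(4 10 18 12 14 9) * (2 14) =(2 14 9 4 10 18 12) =[0, 1, 14, 3, 10, 5, 6, 7, 8, 4, 18, 11, 2, 13, 9, 15, 16, 17, 12]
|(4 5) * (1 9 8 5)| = 5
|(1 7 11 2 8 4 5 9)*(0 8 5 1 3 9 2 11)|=10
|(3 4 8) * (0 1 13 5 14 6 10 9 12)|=9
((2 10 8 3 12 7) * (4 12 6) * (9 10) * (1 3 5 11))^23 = ((1 3 6 4 12 7 2 9 10 8 5 11))^23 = (1 11 5 8 10 9 2 7 12 4 6 3)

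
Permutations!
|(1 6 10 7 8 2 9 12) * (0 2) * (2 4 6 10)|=10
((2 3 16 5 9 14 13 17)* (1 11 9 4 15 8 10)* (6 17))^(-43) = (1 9 13 17 3 5 15 10 11 14 6 2 16 4 8)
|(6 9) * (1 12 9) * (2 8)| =4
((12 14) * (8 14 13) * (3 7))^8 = (14)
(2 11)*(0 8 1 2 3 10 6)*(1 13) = (0 8 13 1 2 11 3 10 6) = [8, 2, 11, 10, 4, 5, 0, 7, 13, 9, 6, 3, 12, 1]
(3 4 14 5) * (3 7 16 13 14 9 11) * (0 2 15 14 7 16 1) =(0 2 15 14 5 16 13 7 1)(3 4 9 11) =[2, 0, 15, 4, 9, 16, 6, 1, 8, 11, 10, 3, 12, 7, 5, 14, 13]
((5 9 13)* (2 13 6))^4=((2 13 5 9 6))^4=(2 6 9 5 13)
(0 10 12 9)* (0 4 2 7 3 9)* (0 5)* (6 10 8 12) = (0 8 12 5)(2 7 3 9 4)(6 10) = [8, 1, 7, 9, 2, 0, 10, 3, 12, 4, 6, 11, 5]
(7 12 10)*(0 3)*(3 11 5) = (0 11 5 3)(7 12 10) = [11, 1, 2, 0, 4, 3, 6, 12, 8, 9, 7, 5, 10]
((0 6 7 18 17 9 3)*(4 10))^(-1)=(0 3 9 17 18 7 6)(4 10)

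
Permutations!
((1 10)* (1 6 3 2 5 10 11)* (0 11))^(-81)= ((0 11 1)(2 5 10 6 3))^(-81)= (11)(2 3 6 10 5)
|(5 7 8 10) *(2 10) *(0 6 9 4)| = |(0 6 9 4)(2 10 5 7 8)| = 20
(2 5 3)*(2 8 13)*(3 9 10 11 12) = (2 5 9 10 11 12 3 8 13) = [0, 1, 5, 8, 4, 9, 6, 7, 13, 10, 11, 12, 3, 2]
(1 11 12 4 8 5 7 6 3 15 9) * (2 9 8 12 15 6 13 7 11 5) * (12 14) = [0, 5, 9, 6, 14, 11, 3, 13, 2, 1, 10, 15, 4, 7, 12, 8] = (1 5 11 15 8 2 9)(3 6)(4 14 12)(7 13)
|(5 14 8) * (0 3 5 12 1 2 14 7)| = |(0 3 5 7)(1 2 14 8 12)| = 20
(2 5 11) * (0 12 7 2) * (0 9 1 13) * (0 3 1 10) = (0 12 7 2 5 11 9 10)(1 13 3) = [12, 13, 5, 1, 4, 11, 6, 2, 8, 10, 0, 9, 7, 3]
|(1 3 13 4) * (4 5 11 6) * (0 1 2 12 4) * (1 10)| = |(0 10 1 3 13 5 11 6)(2 12 4)| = 24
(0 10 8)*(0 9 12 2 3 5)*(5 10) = (0 5)(2 3 10 8 9 12) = [5, 1, 3, 10, 4, 0, 6, 7, 9, 12, 8, 11, 2]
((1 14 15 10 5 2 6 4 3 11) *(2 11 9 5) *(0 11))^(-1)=((0 11 1 14 15 10 2 6 4 3 9 5))^(-1)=(0 5 9 3 4 6 2 10 15 14 1 11)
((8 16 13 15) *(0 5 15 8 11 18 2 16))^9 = ((0 5 15 11 18 2 16 13 8))^9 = (18)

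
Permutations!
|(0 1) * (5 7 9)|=6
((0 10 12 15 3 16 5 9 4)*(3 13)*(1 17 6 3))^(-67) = ((0 10 12 15 13 1 17 6 3 16 5 9 4))^(-67) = (0 9 16 6 1 15 10 4 5 3 17 13 12)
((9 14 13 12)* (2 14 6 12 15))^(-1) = (2 15 13 14)(6 9 12)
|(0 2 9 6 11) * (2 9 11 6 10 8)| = |(0 9 10 8 2 11)| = 6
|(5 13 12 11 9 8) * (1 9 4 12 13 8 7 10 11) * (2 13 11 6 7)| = 42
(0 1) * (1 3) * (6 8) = (0 3 1)(6 8) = [3, 0, 2, 1, 4, 5, 8, 7, 6]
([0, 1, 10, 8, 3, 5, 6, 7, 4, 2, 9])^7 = [0, 1, 10, 8, 3, 5, 6, 7, 4, 2, 9]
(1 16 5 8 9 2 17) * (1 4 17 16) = (2 16 5 8 9)(4 17) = [0, 1, 16, 3, 17, 8, 6, 7, 9, 2, 10, 11, 12, 13, 14, 15, 5, 4]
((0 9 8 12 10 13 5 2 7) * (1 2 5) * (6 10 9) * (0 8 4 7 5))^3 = (0 13 5 10 2 6 1)(4 12 7 9 8)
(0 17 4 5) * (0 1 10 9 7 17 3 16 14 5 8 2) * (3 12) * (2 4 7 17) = [12, 10, 0, 16, 8, 1, 6, 2, 4, 17, 9, 11, 3, 13, 5, 15, 14, 7] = (0 12 3 16 14 5 1 10 9 17 7 2)(4 8)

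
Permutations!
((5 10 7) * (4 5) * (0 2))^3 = ((0 2)(4 5 10 7))^3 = (0 2)(4 7 10 5)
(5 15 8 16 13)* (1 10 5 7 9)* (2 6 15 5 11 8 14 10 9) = [0, 9, 6, 3, 4, 5, 15, 2, 16, 1, 11, 8, 12, 7, 10, 14, 13] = (1 9)(2 6 15 14 10 11 8 16 13 7)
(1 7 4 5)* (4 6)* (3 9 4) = (1 7 6 3 9 4 5) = [0, 7, 2, 9, 5, 1, 3, 6, 8, 4]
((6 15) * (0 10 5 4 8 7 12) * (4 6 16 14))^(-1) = ((0 10 5 6 15 16 14 4 8 7 12))^(-1) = (0 12 7 8 4 14 16 15 6 5 10)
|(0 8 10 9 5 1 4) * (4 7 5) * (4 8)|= 6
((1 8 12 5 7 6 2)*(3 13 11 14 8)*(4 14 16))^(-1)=((1 3 13 11 16 4 14 8 12 5 7 6 2))^(-1)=(1 2 6 7 5 12 8 14 4 16 11 13 3)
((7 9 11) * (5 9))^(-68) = ((5 9 11 7))^(-68) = (11)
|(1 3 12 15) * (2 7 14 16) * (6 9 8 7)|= |(1 3 12 15)(2 6 9 8 7 14 16)|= 28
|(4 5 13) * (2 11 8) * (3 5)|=12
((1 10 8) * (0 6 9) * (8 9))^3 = ((0 6 8 1 10 9))^3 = (0 1)(6 10)(8 9)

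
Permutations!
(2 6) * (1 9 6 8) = (1 9 6 2 8) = [0, 9, 8, 3, 4, 5, 2, 7, 1, 6]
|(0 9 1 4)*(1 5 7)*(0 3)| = |(0 9 5 7 1 4 3)| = 7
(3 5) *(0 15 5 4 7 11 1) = (0 15 5 3 4 7 11 1) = [15, 0, 2, 4, 7, 3, 6, 11, 8, 9, 10, 1, 12, 13, 14, 5]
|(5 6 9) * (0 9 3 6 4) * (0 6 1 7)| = |(0 9 5 4 6 3 1 7)| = 8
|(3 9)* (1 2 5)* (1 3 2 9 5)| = 6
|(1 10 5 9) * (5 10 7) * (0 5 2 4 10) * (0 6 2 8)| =12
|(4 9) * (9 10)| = 3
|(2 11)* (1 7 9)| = 6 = |(1 7 9)(2 11)|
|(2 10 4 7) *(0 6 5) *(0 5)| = |(0 6)(2 10 4 7)| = 4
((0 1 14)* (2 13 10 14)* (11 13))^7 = (14)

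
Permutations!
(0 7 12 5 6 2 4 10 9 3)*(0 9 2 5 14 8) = (0 7 12 14 8)(2 4 10)(3 9)(5 6) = [7, 1, 4, 9, 10, 6, 5, 12, 0, 3, 2, 11, 14, 13, 8]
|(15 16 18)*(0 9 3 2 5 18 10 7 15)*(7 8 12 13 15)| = 6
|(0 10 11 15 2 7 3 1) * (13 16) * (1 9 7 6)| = 42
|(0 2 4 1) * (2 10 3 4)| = |(0 10 3 4 1)| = 5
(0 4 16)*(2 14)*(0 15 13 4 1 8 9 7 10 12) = (0 1 8 9 7 10 12)(2 14)(4 16 15 13) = [1, 8, 14, 3, 16, 5, 6, 10, 9, 7, 12, 11, 0, 4, 2, 13, 15]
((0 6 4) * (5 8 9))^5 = (0 4 6)(5 9 8) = ((0 6 4)(5 8 9))^5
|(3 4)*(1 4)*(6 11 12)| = 3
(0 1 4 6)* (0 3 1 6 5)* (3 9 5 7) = [6, 4, 2, 1, 7, 0, 9, 3, 8, 5] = (0 6 9 5)(1 4 7 3)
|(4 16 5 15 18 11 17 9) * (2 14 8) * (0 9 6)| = |(0 9 4 16 5 15 18 11 17 6)(2 14 8)| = 30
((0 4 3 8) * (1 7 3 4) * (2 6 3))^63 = (8)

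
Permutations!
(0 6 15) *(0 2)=[6, 1, 0, 3, 4, 5, 15, 7, 8, 9, 10, 11, 12, 13, 14, 2]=(0 6 15 2)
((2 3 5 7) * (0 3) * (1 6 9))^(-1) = (0 2 7 5 3)(1 9 6)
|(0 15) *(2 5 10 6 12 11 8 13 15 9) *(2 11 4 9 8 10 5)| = |(0 8 13 15)(4 9 11 10 6 12)| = 12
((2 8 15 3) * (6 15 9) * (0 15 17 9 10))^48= (17)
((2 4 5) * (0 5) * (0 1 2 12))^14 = (0 12 5)(1 4 2)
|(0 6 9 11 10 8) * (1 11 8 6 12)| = |(0 12 1 11 10 6 9 8)| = 8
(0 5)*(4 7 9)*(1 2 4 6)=[5, 2, 4, 3, 7, 0, 1, 9, 8, 6]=(0 5)(1 2 4 7 9 6)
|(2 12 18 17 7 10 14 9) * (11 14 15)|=|(2 12 18 17 7 10 15 11 14 9)|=10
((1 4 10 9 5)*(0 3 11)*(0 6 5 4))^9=(0 6)(1 11)(3 5)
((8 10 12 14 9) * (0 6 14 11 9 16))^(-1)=(0 16 14 6)(8 9 11 12 10)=((0 6 14 16)(8 10 12 11 9))^(-1)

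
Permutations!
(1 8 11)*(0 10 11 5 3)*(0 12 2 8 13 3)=(0 10 11 1 13 3 12 2 8 5)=[10, 13, 8, 12, 4, 0, 6, 7, 5, 9, 11, 1, 2, 3]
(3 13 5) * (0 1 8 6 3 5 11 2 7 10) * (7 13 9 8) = [1, 7, 13, 9, 4, 5, 3, 10, 6, 8, 0, 2, 12, 11] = (0 1 7 10)(2 13 11)(3 9 8 6)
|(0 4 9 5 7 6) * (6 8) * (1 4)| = 8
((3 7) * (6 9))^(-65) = ((3 7)(6 9))^(-65) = (3 7)(6 9)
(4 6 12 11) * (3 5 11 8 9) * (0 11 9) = (0 11 4 6 12 8)(3 5 9) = [11, 1, 2, 5, 6, 9, 12, 7, 0, 3, 10, 4, 8]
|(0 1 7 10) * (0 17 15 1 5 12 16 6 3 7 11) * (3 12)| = 9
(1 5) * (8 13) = (1 5)(8 13) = [0, 5, 2, 3, 4, 1, 6, 7, 13, 9, 10, 11, 12, 8]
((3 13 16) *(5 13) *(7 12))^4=(16)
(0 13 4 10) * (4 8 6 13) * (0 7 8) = [4, 1, 2, 3, 10, 5, 13, 8, 6, 9, 7, 11, 12, 0] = (0 4 10 7 8 6 13)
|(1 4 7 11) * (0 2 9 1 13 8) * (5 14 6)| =9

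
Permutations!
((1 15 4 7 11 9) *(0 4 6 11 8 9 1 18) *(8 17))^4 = (0 8 4 9 7 18 17)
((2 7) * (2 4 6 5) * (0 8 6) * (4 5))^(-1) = ((0 8 6 4)(2 7 5))^(-1) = (0 4 6 8)(2 5 7)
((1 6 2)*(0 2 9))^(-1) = (0 9 6 1 2)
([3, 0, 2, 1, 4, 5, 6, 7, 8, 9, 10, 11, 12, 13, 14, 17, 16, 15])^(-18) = (17)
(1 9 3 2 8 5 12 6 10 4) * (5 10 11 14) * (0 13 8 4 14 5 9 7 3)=(0 13 8 10 14 9)(1 7 3 2 4)(5 12 6 11)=[13, 7, 4, 2, 1, 12, 11, 3, 10, 0, 14, 5, 6, 8, 9]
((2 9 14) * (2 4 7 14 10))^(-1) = ((2 9 10)(4 7 14))^(-1) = (2 10 9)(4 14 7)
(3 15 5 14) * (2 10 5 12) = [0, 1, 10, 15, 4, 14, 6, 7, 8, 9, 5, 11, 2, 13, 3, 12] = (2 10 5 14 3 15 12)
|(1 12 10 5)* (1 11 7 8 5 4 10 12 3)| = |(12)(1 3)(4 10)(5 11 7 8)| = 4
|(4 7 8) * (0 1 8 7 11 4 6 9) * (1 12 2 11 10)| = 10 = |(0 12 2 11 4 10 1 8 6 9)|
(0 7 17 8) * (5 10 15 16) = (0 7 17 8)(5 10 15 16) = [7, 1, 2, 3, 4, 10, 6, 17, 0, 9, 15, 11, 12, 13, 14, 16, 5, 8]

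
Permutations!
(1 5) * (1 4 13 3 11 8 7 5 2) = [0, 2, 1, 11, 13, 4, 6, 5, 7, 9, 10, 8, 12, 3] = (1 2)(3 11 8 7 5 4 13)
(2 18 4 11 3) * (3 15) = (2 18 4 11 15 3) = [0, 1, 18, 2, 11, 5, 6, 7, 8, 9, 10, 15, 12, 13, 14, 3, 16, 17, 4]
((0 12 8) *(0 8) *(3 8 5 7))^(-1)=((0 12)(3 8 5 7))^(-1)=(0 12)(3 7 5 8)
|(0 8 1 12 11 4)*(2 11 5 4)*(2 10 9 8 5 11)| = 6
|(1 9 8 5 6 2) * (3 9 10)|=8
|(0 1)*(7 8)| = |(0 1)(7 8)| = 2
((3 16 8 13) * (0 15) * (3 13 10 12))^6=(3 16 8 10 12)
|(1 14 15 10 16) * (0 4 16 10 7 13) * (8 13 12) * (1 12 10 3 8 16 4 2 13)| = 42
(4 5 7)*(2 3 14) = [0, 1, 3, 14, 5, 7, 6, 4, 8, 9, 10, 11, 12, 13, 2] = (2 3 14)(4 5 7)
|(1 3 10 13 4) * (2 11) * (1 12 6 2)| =|(1 3 10 13 4 12 6 2 11)| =9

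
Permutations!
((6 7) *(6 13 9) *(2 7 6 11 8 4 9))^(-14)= (2 7 13)(4 11)(8 9)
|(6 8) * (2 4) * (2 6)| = |(2 4 6 8)| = 4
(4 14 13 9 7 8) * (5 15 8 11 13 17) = (4 14 17 5 15 8)(7 11 13 9) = [0, 1, 2, 3, 14, 15, 6, 11, 4, 7, 10, 13, 12, 9, 17, 8, 16, 5]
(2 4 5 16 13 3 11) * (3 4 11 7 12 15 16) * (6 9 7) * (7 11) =[0, 1, 7, 6, 5, 3, 9, 12, 8, 11, 10, 2, 15, 4, 14, 16, 13] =(2 7 12 15 16 13 4 5 3 6 9 11)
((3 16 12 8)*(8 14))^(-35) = ((3 16 12 14 8))^(-35) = (16)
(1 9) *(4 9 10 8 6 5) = (1 10 8 6 5 4 9) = [0, 10, 2, 3, 9, 4, 5, 7, 6, 1, 8]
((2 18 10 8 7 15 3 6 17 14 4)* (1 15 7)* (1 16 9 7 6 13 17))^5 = (1 14 8)(2 9 3)(4 16 15)(6 17 10)(7 13 18)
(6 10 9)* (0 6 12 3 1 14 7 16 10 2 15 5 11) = (0 6 2 15 5 11)(1 14 7 16 10 9 12 3) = [6, 14, 15, 1, 4, 11, 2, 16, 8, 12, 9, 0, 3, 13, 7, 5, 10]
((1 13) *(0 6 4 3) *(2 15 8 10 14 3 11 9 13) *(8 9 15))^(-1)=((0 6 4 11 15 9 13 1 2 8 10 14 3))^(-1)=(0 3 14 10 8 2 1 13 9 15 11 4 6)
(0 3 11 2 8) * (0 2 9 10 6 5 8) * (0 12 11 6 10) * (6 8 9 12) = [3, 1, 6, 8, 4, 9, 5, 7, 2, 0, 10, 12, 11] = (0 3 8 2 6 5 9)(11 12)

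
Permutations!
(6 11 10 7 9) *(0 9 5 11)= (0 9 6)(5 11 10 7)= [9, 1, 2, 3, 4, 11, 0, 5, 8, 6, 7, 10]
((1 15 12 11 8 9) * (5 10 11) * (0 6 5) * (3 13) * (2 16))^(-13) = (0 1 11 6 15 8 5 12 9 10)(2 16)(3 13)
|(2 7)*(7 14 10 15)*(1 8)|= |(1 8)(2 14 10 15 7)|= 10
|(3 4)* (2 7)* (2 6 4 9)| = 6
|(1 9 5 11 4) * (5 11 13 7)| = 12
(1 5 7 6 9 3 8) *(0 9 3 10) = (0 9 10)(1 5 7 6 3 8) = [9, 5, 2, 8, 4, 7, 3, 6, 1, 10, 0]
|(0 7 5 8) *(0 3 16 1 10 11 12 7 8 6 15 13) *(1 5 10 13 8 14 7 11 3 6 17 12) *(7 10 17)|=|(0 14 10 3 16 5 7 17 12 11 1 13)(6 15 8)|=12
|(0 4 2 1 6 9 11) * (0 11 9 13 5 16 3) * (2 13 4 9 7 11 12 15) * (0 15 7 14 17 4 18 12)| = |(0 9 14 17 4 13 5 16 3 15 2 1 6 18 12 7 11)| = 17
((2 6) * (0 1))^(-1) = (0 1)(2 6)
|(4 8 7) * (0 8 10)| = 5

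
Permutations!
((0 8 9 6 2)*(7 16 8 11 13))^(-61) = (0 13 16 9 2 11 7 8 6)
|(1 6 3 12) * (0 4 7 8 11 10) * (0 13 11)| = |(0 4 7 8)(1 6 3 12)(10 13 11)| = 12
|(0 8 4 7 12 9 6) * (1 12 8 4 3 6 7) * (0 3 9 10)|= 30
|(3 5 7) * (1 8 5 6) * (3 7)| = 5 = |(1 8 5 3 6)|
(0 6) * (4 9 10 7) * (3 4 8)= [6, 1, 2, 4, 9, 5, 0, 8, 3, 10, 7]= (0 6)(3 4 9 10 7 8)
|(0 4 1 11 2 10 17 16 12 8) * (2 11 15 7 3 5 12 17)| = 18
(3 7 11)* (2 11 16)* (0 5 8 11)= (0 5 8 11 3 7 16 2)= [5, 1, 0, 7, 4, 8, 6, 16, 11, 9, 10, 3, 12, 13, 14, 15, 2]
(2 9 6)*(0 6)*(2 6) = (0 2 9) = [2, 1, 9, 3, 4, 5, 6, 7, 8, 0]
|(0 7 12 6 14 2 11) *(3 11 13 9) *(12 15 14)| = |(0 7 15 14 2 13 9 3 11)(6 12)| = 18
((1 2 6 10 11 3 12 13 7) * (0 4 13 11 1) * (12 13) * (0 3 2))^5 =((0 4 12 11 2 6 10 1)(3 13 7))^5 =(0 6 12 1 2 4 10 11)(3 7 13)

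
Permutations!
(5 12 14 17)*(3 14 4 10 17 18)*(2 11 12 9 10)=(2 11 12 4)(3 14 18)(5 9 10 17)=[0, 1, 11, 14, 2, 9, 6, 7, 8, 10, 17, 12, 4, 13, 18, 15, 16, 5, 3]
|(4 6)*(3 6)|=3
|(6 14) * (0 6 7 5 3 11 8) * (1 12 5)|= |(0 6 14 7 1 12 5 3 11 8)|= 10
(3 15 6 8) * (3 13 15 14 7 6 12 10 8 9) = (3 14 7 6 9)(8 13 15 12 10) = [0, 1, 2, 14, 4, 5, 9, 6, 13, 3, 8, 11, 10, 15, 7, 12]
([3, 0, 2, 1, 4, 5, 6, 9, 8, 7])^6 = (9)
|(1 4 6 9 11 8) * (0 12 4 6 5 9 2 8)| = |(0 12 4 5 9 11)(1 6 2 8)| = 12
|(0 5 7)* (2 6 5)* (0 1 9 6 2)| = 5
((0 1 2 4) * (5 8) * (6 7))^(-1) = ((0 1 2 4)(5 8)(6 7))^(-1) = (0 4 2 1)(5 8)(6 7)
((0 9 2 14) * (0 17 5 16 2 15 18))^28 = (18)(2 5 14 16 17)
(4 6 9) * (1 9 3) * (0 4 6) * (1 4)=[1, 9, 2, 4, 0, 5, 3, 7, 8, 6]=(0 1 9 6 3 4)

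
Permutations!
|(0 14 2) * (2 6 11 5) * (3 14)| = |(0 3 14 6 11 5 2)| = 7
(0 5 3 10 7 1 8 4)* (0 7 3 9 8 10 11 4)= [5, 10, 2, 11, 7, 9, 6, 1, 0, 8, 3, 4]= (0 5 9 8)(1 10 3 11 4 7)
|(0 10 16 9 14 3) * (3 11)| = |(0 10 16 9 14 11 3)| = 7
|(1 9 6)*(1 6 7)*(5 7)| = 4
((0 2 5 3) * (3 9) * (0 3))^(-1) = ((0 2 5 9))^(-1) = (0 9 5 2)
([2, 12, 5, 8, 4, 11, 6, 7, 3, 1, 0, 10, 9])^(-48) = (12)(0 5 10 2 11)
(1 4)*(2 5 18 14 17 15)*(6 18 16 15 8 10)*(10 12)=(1 4)(2 5 16 15)(6 18 14 17 8 12 10)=[0, 4, 5, 3, 1, 16, 18, 7, 12, 9, 6, 11, 10, 13, 17, 2, 15, 8, 14]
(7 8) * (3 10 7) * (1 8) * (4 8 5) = (1 5 4 8 3 10 7) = [0, 5, 2, 10, 8, 4, 6, 1, 3, 9, 7]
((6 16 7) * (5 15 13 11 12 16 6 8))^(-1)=(5 8 7 16 12 11 13 15)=((5 15 13 11 12 16 7 8))^(-1)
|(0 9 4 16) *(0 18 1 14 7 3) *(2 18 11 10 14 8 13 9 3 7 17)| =12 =|(0 3)(1 8 13 9 4 16 11 10 14 17 2 18)|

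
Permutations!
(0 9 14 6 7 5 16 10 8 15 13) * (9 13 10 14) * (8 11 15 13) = (0 8 13)(5 16 14 6 7)(10 11 15) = [8, 1, 2, 3, 4, 16, 7, 5, 13, 9, 11, 15, 12, 0, 6, 10, 14]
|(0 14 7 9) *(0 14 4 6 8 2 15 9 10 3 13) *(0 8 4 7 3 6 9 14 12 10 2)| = |(0 7 2 15 14 3 13 8)(4 9 12 10 6)| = 40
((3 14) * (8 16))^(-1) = (3 14)(8 16)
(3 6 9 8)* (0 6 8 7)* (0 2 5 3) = (0 6 9 7 2 5 3 8) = [6, 1, 5, 8, 4, 3, 9, 2, 0, 7]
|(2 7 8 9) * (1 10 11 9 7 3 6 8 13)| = 10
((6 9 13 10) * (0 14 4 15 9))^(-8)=((0 14 4 15 9 13 10 6))^(-8)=(15)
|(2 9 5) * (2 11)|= |(2 9 5 11)|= 4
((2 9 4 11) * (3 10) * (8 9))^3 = ((2 8 9 4 11)(3 10))^3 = (2 4 8 11 9)(3 10)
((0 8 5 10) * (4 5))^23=(0 5 8 10 4)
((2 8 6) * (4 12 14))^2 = (2 6 8)(4 14 12)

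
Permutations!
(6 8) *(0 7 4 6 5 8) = (0 7 4 6)(5 8) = [7, 1, 2, 3, 6, 8, 0, 4, 5]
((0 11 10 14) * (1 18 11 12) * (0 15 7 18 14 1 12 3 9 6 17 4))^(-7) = (18)(0 4 17 6 9 3)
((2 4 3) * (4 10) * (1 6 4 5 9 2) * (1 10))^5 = (1 5 4 2 10 6 9 3)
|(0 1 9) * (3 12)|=6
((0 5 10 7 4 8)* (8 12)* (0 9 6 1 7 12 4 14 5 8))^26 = ((0 8 9 6 1 7 14 5 10 12))^26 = (0 14 9 10 1)(5 6 12 7 8)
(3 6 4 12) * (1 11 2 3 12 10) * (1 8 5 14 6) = (1 11 2 3)(4 10 8 5 14 6) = [0, 11, 3, 1, 10, 14, 4, 7, 5, 9, 8, 2, 12, 13, 6]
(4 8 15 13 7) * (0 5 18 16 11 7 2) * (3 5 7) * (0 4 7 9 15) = (0 9 15 13 2 4 8)(3 5 18 16 11) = [9, 1, 4, 5, 8, 18, 6, 7, 0, 15, 10, 3, 12, 2, 14, 13, 11, 17, 16]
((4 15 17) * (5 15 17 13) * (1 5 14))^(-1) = (1 14 13 15 5)(4 17)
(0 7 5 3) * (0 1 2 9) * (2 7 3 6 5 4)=(0 3 1 7 4 2 9)(5 6)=[3, 7, 9, 1, 2, 6, 5, 4, 8, 0]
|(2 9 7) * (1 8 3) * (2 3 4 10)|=|(1 8 4 10 2 9 7 3)|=8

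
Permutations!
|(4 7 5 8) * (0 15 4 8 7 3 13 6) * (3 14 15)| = |(0 3 13 6)(4 14 15)(5 7)| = 12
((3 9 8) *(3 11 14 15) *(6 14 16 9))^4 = (16)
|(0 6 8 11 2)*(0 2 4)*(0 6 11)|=5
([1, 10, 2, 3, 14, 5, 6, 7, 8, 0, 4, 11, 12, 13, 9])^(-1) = [9, 0, 2, 3, 10, 5, 6, 7, 8, 14, 1, 11, 12, 13, 4]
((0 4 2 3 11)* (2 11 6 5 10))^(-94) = ((0 4 11)(2 3 6 5 10))^(-94) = (0 11 4)(2 3 6 5 10)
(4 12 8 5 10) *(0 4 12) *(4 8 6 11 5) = (0 8 4)(5 10 12 6 11) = [8, 1, 2, 3, 0, 10, 11, 7, 4, 9, 12, 5, 6]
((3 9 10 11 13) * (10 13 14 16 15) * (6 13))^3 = (3 13 6 9)(10 16 11 15 14)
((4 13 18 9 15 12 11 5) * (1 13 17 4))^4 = ((1 13 18 9 15 12 11 5)(4 17))^4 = (1 15)(5 9)(11 18)(12 13)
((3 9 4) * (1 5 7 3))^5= ((1 5 7 3 9 4))^5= (1 4 9 3 7 5)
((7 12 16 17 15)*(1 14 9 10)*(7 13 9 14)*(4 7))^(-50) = (17)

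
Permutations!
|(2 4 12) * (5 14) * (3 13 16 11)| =12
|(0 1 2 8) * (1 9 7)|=|(0 9 7 1 2 8)|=6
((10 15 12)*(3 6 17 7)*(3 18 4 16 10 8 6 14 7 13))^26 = (18)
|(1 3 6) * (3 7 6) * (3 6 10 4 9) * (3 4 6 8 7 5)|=14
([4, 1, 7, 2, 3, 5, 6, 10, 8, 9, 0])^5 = (0 10 7 2 3 4)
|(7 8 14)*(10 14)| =4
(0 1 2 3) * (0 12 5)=(0 1 2 3 12 5)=[1, 2, 3, 12, 4, 0, 6, 7, 8, 9, 10, 11, 5]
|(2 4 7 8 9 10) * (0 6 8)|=8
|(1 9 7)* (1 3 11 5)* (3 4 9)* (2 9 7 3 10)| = 14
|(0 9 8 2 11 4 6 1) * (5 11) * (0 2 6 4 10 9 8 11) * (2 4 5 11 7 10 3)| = 6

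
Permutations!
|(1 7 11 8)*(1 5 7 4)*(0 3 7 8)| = 4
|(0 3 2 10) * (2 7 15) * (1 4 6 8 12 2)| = |(0 3 7 15 1 4 6 8 12 2 10)| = 11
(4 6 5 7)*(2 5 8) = (2 5 7 4 6 8) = [0, 1, 5, 3, 6, 7, 8, 4, 2]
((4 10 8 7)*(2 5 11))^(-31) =((2 5 11)(4 10 8 7))^(-31) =(2 11 5)(4 10 8 7)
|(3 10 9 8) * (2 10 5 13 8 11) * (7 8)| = |(2 10 9 11)(3 5 13 7 8)| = 20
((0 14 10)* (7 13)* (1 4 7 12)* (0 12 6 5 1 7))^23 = (0 12 6 4 10 13 1 14 7 5)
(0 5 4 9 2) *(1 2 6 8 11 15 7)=(0 5 4 9 6 8 11 15 7 1 2)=[5, 2, 0, 3, 9, 4, 8, 1, 11, 6, 10, 15, 12, 13, 14, 7]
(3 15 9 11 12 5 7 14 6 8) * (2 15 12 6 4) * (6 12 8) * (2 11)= [0, 1, 15, 8, 11, 7, 6, 14, 3, 2, 10, 12, 5, 13, 4, 9]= (2 15 9)(3 8)(4 11 12 5 7 14)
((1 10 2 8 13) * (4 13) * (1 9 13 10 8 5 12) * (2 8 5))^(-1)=((1 5 12)(4 10 8)(9 13))^(-1)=(1 12 5)(4 8 10)(9 13)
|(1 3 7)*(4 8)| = 6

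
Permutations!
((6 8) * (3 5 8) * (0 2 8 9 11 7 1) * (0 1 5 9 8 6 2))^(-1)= ((2 6 3 9 11 7 5 8))^(-1)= (2 8 5 7 11 9 3 6)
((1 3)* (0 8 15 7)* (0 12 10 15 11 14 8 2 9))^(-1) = (0 9 2)(1 3)(7 15 10 12)(8 14 11)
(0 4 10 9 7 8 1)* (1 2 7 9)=[4, 0, 7, 3, 10, 5, 6, 8, 2, 9, 1]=(0 4 10 1)(2 7 8)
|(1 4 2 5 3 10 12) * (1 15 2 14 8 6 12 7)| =|(1 4 14 8 6 12 15 2 5 3 10 7)| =12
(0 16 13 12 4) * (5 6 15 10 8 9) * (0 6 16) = (4 6 15 10 8 9 5 16 13 12) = [0, 1, 2, 3, 6, 16, 15, 7, 9, 5, 8, 11, 4, 12, 14, 10, 13]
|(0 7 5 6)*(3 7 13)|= |(0 13 3 7 5 6)|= 6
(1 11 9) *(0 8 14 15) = (0 8 14 15)(1 11 9) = [8, 11, 2, 3, 4, 5, 6, 7, 14, 1, 10, 9, 12, 13, 15, 0]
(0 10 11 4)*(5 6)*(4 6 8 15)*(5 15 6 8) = (0 10 11 8 6 15 4) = [10, 1, 2, 3, 0, 5, 15, 7, 6, 9, 11, 8, 12, 13, 14, 4]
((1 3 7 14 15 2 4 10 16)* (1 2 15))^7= (1 14 7 3)(2 16 10 4)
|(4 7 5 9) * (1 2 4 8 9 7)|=6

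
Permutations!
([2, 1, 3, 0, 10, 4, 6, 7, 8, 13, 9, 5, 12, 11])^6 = (13)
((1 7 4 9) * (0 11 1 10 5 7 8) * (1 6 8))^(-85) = ((0 11 6 8)(4 9 10 5 7))^(-85) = (0 8 6 11)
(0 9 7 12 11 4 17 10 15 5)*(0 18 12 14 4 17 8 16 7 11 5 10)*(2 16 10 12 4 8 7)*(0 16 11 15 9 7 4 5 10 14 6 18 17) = (0 7 6 18 5 17 16 2 11)(8 14)(9 15 12 10) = [7, 1, 11, 3, 4, 17, 18, 6, 14, 15, 9, 0, 10, 13, 8, 12, 2, 16, 5]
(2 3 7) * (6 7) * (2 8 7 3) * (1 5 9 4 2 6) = (1 5 9 4 2 6 3)(7 8) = [0, 5, 6, 1, 2, 9, 3, 8, 7, 4]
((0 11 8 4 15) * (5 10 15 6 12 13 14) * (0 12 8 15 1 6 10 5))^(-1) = (0 14 13 12 15 11)(1 10 4 8 6)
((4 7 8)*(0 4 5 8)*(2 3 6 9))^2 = ((0 4 7)(2 3 6 9)(5 8))^2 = (0 7 4)(2 6)(3 9)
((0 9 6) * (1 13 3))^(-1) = (0 6 9)(1 3 13)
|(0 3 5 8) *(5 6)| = |(0 3 6 5 8)| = 5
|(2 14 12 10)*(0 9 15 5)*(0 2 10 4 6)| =|(0 9 15 5 2 14 12 4 6)| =9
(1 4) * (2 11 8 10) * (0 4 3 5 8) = (0 4 1 3 5 8 10 2 11) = [4, 3, 11, 5, 1, 8, 6, 7, 10, 9, 2, 0]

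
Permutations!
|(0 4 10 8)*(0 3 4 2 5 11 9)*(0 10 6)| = 10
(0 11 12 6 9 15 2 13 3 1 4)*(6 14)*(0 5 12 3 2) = [11, 4, 13, 1, 5, 12, 9, 7, 8, 15, 10, 3, 14, 2, 6, 0] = (0 11 3 1 4 5 12 14 6 9 15)(2 13)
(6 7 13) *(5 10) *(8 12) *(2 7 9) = (2 7 13 6 9)(5 10)(8 12) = [0, 1, 7, 3, 4, 10, 9, 13, 12, 2, 5, 11, 8, 6]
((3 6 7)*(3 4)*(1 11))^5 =((1 11)(3 6 7 4))^5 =(1 11)(3 6 7 4)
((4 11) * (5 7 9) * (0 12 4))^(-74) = ((0 12 4 11)(5 7 9))^(-74) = (0 4)(5 7 9)(11 12)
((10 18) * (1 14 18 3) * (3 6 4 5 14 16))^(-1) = ((1 16 3)(4 5 14 18 10 6))^(-1) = (1 3 16)(4 6 10 18 14 5)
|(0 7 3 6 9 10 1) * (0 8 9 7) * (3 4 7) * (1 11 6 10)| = |(1 8 9)(3 10 11 6)(4 7)| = 12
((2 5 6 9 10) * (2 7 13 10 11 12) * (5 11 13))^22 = (2 11 12)(5 10 9)(6 7 13)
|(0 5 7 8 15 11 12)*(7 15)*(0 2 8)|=8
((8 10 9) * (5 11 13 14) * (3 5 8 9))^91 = ((3 5 11 13 14 8 10))^91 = (14)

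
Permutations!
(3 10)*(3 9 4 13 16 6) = (3 10 9 4 13 16 6) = [0, 1, 2, 10, 13, 5, 3, 7, 8, 4, 9, 11, 12, 16, 14, 15, 6]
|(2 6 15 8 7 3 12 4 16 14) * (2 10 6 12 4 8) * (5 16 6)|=8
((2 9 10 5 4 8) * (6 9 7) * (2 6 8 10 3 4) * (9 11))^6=((2 7 8 6 11 9 3 4 10 5))^6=(2 3 8 10 11)(4 6 5 9 7)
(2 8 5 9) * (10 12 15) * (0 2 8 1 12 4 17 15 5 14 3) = (0 2 1 12 5 9 8 14 3)(4 17 15 10) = [2, 12, 1, 0, 17, 9, 6, 7, 14, 8, 4, 11, 5, 13, 3, 10, 16, 15]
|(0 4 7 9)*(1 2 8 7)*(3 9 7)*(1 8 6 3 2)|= |(0 4 8 2 6 3 9)|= 7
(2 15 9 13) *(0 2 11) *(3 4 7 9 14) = (0 2 15 14 3 4 7 9 13 11) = [2, 1, 15, 4, 7, 5, 6, 9, 8, 13, 10, 0, 12, 11, 3, 14]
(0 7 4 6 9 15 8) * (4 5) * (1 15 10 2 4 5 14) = (0 7 14 1 15 8)(2 4 6 9 10) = [7, 15, 4, 3, 6, 5, 9, 14, 0, 10, 2, 11, 12, 13, 1, 8]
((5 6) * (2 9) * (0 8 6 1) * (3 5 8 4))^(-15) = (2 9)(6 8)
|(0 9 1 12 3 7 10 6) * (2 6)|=9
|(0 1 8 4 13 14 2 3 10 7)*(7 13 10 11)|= 11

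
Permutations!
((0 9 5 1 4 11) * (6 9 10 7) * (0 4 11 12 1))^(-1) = ((0 10 7 6 9 5)(1 11 4 12))^(-1) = (0 5 9 6 7 10)(1 12 4 11)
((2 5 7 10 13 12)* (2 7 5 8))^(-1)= ((2 8)(7 10 13 12))^(-1)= (2 8)(7 12 13 10)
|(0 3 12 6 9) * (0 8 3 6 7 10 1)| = |(0 6 9 8 3 12 7 10 1)| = 9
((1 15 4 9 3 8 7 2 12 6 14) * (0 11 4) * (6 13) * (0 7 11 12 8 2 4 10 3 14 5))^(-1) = ((0 12 13 6 5)(1 15 7 4 9 14)(2 8 11 10 3))^(-1) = (0 5 6 13 12)(1 14 9 4 7 15)(2 3 10 11 8)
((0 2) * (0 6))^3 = (6)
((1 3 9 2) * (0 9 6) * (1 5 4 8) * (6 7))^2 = ((0 9 2 5 4 8 1 3 7 6))^2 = (0 2 4 1 7)(3 6 9 5 8)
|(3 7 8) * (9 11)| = 6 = |(3 7 8)(9 11)|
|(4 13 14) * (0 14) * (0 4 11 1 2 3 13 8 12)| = 10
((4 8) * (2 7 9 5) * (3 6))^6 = ((2 7 9 5)(3 6)(4 8))^6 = (2 9)(5 7)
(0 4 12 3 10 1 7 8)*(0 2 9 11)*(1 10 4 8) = (0 8 2 9 11)(1 7)(3 4 12) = [8, 7, 9, 4, 12, 5, 6, 1, 2, 11, 10, 0, 3]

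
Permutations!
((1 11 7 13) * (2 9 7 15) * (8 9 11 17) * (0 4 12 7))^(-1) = (0 9 8 17 1 13 7 12 4)(2 15 11)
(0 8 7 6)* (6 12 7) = (0 8 6)(7 12) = [8, 1, 2, 3, 4, 5, 0, 12, 6, 9, 10, 11, 7]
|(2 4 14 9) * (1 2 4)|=6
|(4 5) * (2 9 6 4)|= 5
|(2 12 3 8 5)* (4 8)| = 6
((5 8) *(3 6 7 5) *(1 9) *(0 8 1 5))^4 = (0 7 6 3 8)(1 9 5)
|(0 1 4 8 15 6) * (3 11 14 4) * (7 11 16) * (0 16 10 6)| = |(0 1 3 10 6 16 7 11 14 4 8 15)| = 12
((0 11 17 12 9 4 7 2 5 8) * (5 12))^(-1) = (0 8 5 17 11)(2 7 4 9 12) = ((0 11 17 5 8)(2 12 9 4 7))^(-1)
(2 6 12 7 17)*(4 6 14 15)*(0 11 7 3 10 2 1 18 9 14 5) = [11, 18, 5, 10, 6, 0, 12, 17, 8, 14, 2, 7, 3, 13, 15, 4, 16, 1, 9] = (0 11 7 17 1 18 9 14 15 4 6 12 3 10 2 5)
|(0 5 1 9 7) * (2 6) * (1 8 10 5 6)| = |(0 6 2 1 9 7)(5 8 10)| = 6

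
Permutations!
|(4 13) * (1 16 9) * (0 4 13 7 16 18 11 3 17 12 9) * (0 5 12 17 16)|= 24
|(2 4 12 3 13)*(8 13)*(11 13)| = |(2 4 12 3 8 11 13)| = 7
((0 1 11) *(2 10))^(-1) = (0 11 1)(2 10)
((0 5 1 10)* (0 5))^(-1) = ((1 10 5))^(-1) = (1 5 10)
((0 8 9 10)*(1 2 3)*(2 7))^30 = (0 9)(1 2)(3 7)(8 10)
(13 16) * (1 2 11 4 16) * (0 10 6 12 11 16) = (0 10 6 12 11 4)(1 2 16 13) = [10, 2, 16, 3, 0, 5, 12, 7, 8, 9, 6, 4, 11, 1, 14, 15, 13]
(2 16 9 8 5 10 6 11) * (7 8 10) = (2 16 9 10 6 11)(5 7 8) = [0, 1, 16, 3, 4, 7, 11, 8, 5, 10, 6, 2, 12, 13, 14, 15, 9]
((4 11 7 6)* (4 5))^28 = ((4 11 7 6 5))^28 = (4 6 11 5 7)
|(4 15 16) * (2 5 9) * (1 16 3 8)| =|(1 16 4 15 3 8)(2 5 9)| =6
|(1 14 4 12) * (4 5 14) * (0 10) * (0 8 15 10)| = 6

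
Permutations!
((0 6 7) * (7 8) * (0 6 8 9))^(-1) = (0 9 6 7 8)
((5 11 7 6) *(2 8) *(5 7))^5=(2 8)(5 11)(6 7)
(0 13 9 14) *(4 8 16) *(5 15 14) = (0 13 9 5 15 14)(4 8 16) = [13, 1, 2, 3, 8, 15, 6, 7, 16, 5, 10, 11, 12, 9, 0, 14, 4]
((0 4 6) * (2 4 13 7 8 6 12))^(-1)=((0 13 7 8 6)(2 4 12))^(-1)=(0 6 8 7 13)(2 12 4)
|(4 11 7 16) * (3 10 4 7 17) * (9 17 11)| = 10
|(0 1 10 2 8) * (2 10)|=|(10)(0 1 2 8)|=4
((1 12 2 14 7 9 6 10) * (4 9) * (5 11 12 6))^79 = (1 6 10)(2 12 11 5 9 4 7 14)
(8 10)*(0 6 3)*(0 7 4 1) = [6, 0, 2, 7, 1, 5, 3, 4, 10, 9, 8] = (0 6 3 7 4 1)(8 10)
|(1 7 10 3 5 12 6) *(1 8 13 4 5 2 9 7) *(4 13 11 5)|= |(13)(2 9 7 10 3)(5 12 6 8 11)|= 5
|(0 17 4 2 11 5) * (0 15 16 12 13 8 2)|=|(0 17 4)(2 11 5 15 16 12 13 8)|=24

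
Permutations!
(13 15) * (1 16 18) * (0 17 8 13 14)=(0 17 8 13 15 14)(1 16 18)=[17, 16, 2, 3, 4, 5, 6, 7, 13, 9, 10, 11, 12, 15, 0, 14, 18, 8, 1]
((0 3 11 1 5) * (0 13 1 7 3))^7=(1 5 13)(3 11 7)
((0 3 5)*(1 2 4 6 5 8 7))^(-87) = (0 7 4)(1 6 3)(2 5 8)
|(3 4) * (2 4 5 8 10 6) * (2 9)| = 8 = |(2 4 3 5 8 10 6 9)|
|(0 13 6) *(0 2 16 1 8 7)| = 8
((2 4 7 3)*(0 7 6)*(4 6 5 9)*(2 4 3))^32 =(9)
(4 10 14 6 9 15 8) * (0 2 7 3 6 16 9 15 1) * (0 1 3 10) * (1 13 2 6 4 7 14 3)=(0 6 15 8 7 10 3 4)(1 13 2 14 16 9)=[6, 13, 14, 4, 0, 5, 15, 10, 7, 1, 3, 11, 12, 2, 16, 8, 9]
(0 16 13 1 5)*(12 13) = (0 16 12 13 1 5) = [16, 5, 2, 3, 4, 0, 6, 7, 8, 9, 10, 11, 13, 1, 14, 15, 12]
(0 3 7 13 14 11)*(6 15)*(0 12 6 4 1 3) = (1 3 7 13 14 11 12 6 15 4) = [0, 3, 2, 7, 1, 5, 15, 13, 8, 9, 10, 12, 6, 14, 11, 4]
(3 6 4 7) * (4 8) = [0, 1, 2, 6, 7, 5, 8, 3, 4] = (3 6 8 4 7)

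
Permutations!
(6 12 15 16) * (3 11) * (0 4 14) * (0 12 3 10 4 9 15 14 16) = (0 9 15)(3 11 10 4 16 6)(12 14) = [9, 1, 2, 11, 16, 5, 3, 7, 8, 15, 4, 10, 14, 13, 12, 0, 6]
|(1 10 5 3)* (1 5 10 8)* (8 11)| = |(1 11 8)(3 5)| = 6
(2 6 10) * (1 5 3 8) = (1 5 3 8)(2 6 10) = [0, 5, 6, 8, 4, 3, 10, 7, 1, 9, 2]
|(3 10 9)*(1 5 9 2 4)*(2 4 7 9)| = 8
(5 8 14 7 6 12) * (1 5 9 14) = (1 5 8)(6 12 9 14 7) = [0, 5, 2, 3, 4, 8, 12, 6, 1, 14, 10, 11, 9, 13, 7]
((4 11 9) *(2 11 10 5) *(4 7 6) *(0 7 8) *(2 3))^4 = ((0 7 6 4 10 5 3 2 11 9 8))^4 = (0 10 11 7 5 9 6 3 8 4 2)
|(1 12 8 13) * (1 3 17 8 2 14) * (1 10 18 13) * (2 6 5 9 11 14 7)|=|(1 12 6 5 9 11 14 10 18 13 3 17 8)(2 7)|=26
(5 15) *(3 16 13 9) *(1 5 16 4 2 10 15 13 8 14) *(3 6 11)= (1 5 13 9 6 11 3 4 2 10 15 16 8 14)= [0, 5, 10, 4, 2, 13, 11, 7, 14, 6, 15, 3, 12, 9, 1, 16, 8]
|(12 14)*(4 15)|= 2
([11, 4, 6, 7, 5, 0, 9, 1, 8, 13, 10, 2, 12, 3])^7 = (0 7 6 5 3 2 4 13 11 1 9)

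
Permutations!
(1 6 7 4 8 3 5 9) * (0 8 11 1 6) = (0 8 3 5 9 6 7 4 11 1) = [8, 0, 2, 5, 11, 9, 7, 4, 3, 6, 10, 1]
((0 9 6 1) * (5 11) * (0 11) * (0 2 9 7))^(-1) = ((0 7)(1 11 5 2 9 6))^(-1) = (0 7)(1 6 9 2 5 11)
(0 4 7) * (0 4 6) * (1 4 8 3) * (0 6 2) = (0 2)(1 4 7 8 3) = [2, 4, 0, 1, 7, 5, 6, 8, 3]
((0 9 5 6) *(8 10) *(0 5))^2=((0 9)(5 6)(8 10))^2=(10)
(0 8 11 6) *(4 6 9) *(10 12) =[8, 1, 2, 3, 6, 5, 0, 7, 11, 4, 12, 9, 10] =(0 8 11 9 4 6)(10 12)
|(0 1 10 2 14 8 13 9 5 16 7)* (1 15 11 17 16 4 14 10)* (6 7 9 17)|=40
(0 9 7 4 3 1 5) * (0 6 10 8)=[9, 5, 2, 1, 3, 6, 10, 4, 0, 7, 8]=(0 9 7 4 3 1 5 6 10 8)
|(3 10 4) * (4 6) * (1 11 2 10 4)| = 10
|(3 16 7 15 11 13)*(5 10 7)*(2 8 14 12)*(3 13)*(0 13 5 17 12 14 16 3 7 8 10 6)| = |(0 13 5 6)(2 10 8 16 17 12)(7 15 11)| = 12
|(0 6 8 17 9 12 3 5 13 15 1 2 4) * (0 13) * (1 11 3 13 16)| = |(0 6 8 17 9 12 13 15 11 3 5)(1 2 4 16)| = 44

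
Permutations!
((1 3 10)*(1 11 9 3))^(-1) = (3 9 11 10)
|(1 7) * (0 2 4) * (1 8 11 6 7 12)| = |(0 2 4)(1 12)(6 7 8 11)| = 12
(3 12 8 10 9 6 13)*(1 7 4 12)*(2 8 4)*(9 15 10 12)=(1 7 2 8 12 4 9 6 13 3)(10 15)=[0, 7, 8, 1, 9, 5, 13, 2, 12, 6, 15, 11, 4, 3, 14, 10]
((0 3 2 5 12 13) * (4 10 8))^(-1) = (0 13 12 5 2 3)(4 8 10)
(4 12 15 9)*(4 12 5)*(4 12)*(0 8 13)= (0 8 13)(4 5 12 15 9)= [8, 1, 2, 3, 5, 12, 6, 7, 13, 4, 10, 11, 15, 0, 14, 9]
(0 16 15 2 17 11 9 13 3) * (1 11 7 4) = (0 16 15 2 17 7 4 1 11 9 13 3) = [16, 11, 17, 0, 1, 5, 6, 4, 8, 13, 10, 9, 12, 3, 14, 2, 15, 7]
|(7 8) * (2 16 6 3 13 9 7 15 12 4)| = |(2 16 6 3 13 9 7 8 15 12 4)| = 11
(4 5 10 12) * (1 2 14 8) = (1 2 14 8)(4 5 10 12) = [0, 2, 14, 3, 5, 10, 6, 7, 1, 9, 12, 11, 4, 13, 8]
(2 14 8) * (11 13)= [0, 1, 14, 3, 4, 5, 6, 7, 2, 9, 10, 13, 12, 11, 8]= (2 14 8)(11 13)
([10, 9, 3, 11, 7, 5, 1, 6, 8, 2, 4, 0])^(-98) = (0 4 6 9 3)(1 2 11 10 7)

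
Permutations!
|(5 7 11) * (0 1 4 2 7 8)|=|(0 1 4 2 7 11 5 8)|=8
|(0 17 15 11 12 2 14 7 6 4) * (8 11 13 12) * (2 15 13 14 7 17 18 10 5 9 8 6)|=90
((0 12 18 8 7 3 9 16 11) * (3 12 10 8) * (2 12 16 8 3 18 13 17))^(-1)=((18)(0 10 3 9 8 7 16 11)(2 12 13 17))^(-1)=(18)(0 11 16 7 8 9 3 10)(2 17 13 12)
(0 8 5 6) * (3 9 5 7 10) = (0 8 7 10 3 9 5 6) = [8, 1, 2, 9, 4, 6, 0, 10, 7, 5, 3]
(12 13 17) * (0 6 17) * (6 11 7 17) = [11, 1, 2, 3, 4, 5, 6, 17, 8, 9, 10, 7, 13, 0, 14, 15, 16, 12] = (0 11 7 17 12 13)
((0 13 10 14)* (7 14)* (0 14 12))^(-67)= (14)(0 7 13 12 10)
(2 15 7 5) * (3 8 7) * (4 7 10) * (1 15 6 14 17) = (1 15 3 8 10 4 7 5 2 6 14 17) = [0, 15, 6, 8, 7, 2, 14, 5, 10, 9, 4, 11, 12, 13, 17, 3, 16, 1]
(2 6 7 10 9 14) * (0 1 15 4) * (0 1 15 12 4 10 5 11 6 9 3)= (0 15 10 3)(1 12 4)(2 9 14)(5 11 6 7)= [15, 12, 9, 0, 1, 11, 7, 5, 8, 14, 3, 6, 4, 13, 2, 10]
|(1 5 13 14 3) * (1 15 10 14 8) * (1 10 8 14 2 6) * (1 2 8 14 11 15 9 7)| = 18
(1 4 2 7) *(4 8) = (1 8 4 2 7) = [0, 8, 7, 3, 2, 5, 6, 1, 4]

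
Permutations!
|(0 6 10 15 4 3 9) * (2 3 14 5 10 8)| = 30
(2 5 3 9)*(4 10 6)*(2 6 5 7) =(2 7)(3 9 6 4 10 5) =[0, 1, 7, 9, 10, 3, 4, 2, 8, 6, 5]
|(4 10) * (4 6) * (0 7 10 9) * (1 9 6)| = |(0 7 10 1 9)(4 6)| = 10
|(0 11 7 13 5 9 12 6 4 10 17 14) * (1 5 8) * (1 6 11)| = 14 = |(0 1 5 9 12 11 7 13 8 6 4 10 17 14)|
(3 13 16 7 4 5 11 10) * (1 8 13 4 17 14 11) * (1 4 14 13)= (1 8)(3 14 11 10)(4 5)(7 17 13 16)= [0, 8, 2, 14, 5, 4, 6, 17, 1, 9, 3, 10, 12, 16, 11, 15, 7, 13]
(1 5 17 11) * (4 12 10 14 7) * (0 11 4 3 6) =(0 11 1 5 17 4 12 10 14 7 3 6) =[11, 5, 2, 6, 12, 17, 0, 3, 8, 9, 14, 1, 10, 13, 7, 15, 16, 4]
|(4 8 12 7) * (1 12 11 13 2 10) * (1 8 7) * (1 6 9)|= |(1 12 6 9)(2 10 8 11 13)(4 7)|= 20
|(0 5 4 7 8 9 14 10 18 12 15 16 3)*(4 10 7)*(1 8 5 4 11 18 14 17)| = |(0 4 11 18 12 15 16 3)(1 8 9 17)(5 10 14 7)| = 8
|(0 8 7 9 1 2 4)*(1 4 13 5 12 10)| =30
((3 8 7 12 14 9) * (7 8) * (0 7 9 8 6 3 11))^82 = ((0 7 12 14 8 6 3 9 11))^82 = (0 7 12 14 8 6 3 9 11)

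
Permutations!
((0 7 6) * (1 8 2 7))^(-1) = ((0 1 8 2 7 6))^(-1) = (0 6 7 2 8 1)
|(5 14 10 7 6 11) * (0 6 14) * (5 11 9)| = 12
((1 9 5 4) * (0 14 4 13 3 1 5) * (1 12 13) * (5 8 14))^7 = ((0 5 1 9)(3 12 13)(4 8 14))^7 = (0 9 1 5)(3 12 13)(4 8 14)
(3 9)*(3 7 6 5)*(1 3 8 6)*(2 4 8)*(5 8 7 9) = [0, 3, 4, 5, 7, 2, 8, 1, 6, 9] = (9)(1 3 5 2 4 7)(6 8)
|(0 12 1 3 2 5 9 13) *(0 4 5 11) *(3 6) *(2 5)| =|(0 12 1 6 3 5 9 13 4 2 11)| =11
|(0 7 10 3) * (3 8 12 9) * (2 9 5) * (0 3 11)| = 9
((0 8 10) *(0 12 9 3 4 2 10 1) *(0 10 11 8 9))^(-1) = ((0 9 3 4 2 11 8 1 10 12))^(-1) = (0 12 10 1 8 11 2 4 3 9)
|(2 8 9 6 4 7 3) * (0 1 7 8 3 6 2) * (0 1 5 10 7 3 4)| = |(0 5 10 7 6)(1 3)(2 4 8 9)| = 20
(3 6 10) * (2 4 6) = (2 4 6 10 3) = [0, 1, 4, 2, 6, 5, 10, 7, 8, 9, 3]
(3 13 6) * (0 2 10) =(0 2 10)(3 13 6) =[2, 1, 10, 13, 4, 5, 3, 7, 8, 9, 0, 11, 12, 6]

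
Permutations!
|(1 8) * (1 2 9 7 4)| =6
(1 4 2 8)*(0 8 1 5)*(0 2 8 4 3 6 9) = [4, 3, 1, 6, 8, 2, 9, 7, 5, 0] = (0 4 8 5 2 1 3 6 9)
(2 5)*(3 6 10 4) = (2 5)(3 6 10 4) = [0, 1, 5, 6, 3, 2, 10, 7, 8, 9, 4]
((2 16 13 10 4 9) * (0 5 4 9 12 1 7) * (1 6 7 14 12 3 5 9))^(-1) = ((0 9 2 16 13 10 1 14 12 6 7)(3 5 4))^(-1) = (0 7 6 12 14 1 10 13 16 2 9)(3 4 5)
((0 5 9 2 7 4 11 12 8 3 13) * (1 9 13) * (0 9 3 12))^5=(0 7 13 11 2 5 4 9)(1 3)(8 12)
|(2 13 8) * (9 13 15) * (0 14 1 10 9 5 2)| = 21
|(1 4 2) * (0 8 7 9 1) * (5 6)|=14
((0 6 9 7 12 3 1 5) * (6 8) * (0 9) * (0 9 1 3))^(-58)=(0 6 7)(8 9 12)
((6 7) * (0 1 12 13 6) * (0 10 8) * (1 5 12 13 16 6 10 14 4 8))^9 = ((0 5 12 16 6 7 14 4 8)(1 13 10))^9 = (16)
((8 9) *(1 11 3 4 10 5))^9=(1 4)(3 5)(8 9)(10 11)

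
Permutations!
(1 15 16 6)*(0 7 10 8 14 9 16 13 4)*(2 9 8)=(0 7 10 2 9 16 6 1 15 13 4)(8 14)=[7, 15, 9, 3, 0, 5, 1, 10, 14, 16, 2, 11, 12, 4, 8, 13, 6]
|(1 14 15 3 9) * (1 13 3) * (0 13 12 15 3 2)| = |(0 13 2)(1 14 3 9 12 15)| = 6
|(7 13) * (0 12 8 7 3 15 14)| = 8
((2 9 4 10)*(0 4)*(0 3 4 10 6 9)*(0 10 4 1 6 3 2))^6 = (0 2 6 3)(1 4 10 9)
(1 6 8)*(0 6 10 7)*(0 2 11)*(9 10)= (0 6 8 1 9 10 7 2 11)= [6, 9, 11, 3, 4, 5, 8, 2, 1, 10, 7, 0]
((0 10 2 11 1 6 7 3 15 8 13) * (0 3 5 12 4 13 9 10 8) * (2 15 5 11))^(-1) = ((0 8 9 10 15)(1 6 7 11)(3 5 12 4 13))^(-1) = (0 15 10 9 8)(1 11 7 6)(3 13 4 12 5)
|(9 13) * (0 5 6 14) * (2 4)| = |(0 5 6 14)(2 4)(9 13)| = 4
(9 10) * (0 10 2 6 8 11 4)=(0 10 9 2 6 8 11 4)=[10, 1, 6, 3, 0, 5, 8, 7, 11, 2, 9, 4]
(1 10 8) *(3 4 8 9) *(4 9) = (1 10 4 8)(3 9) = [0, 10, 2, 9, 8, 5, 6, 7, 1, 3, 4]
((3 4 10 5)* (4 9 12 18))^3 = ((3 9 12 18 4 10 5))^3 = (3 18 5 12 10 9 4)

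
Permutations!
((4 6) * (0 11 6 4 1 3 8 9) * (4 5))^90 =(0 9 8 3 1 6 11)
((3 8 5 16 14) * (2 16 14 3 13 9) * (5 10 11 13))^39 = ((2 16 3 8 10 11 13 9)(5 14))^39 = (2 9 13 11 10 8 3 16)(5 14)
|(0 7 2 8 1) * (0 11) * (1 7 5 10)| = 15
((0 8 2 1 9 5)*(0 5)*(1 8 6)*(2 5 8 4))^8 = (9) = ((0 6 1 9)(2 4)(5 8))^8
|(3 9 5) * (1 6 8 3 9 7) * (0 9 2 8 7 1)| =|(0 9 5 2 8 3 1 6 7)| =9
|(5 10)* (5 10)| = |(10)| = 1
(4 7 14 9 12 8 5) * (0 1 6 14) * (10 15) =(0 1 6 14 9 12 8 5 4 7)(10 15) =[1, 6, 2, 3, 7, 4, 14, 0, 5, 12, 15, 11, 8, 13, 9, 10]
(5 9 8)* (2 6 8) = (2 6 8 5 9) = [0, 1, 6, 3, 4, 9, 8, 7, 5, 2]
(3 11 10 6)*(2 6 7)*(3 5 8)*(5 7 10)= (2 6 7)(3 11 5 8)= [0, 1, 6, 11, 4, 8, 7, 2, 3, 9, 10, 5]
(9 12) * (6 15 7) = (6 15 7)(9 12) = [0, 1, 2, 3, 4, 5, 15, 6, 8, 12, 10, 11, 9, 13, 14, 7]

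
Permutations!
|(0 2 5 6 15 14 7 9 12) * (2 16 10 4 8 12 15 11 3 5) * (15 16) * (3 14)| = |(0 15 3 5 6 11 14 7 9 16 10 4 8 12)| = 14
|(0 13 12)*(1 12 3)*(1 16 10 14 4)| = |(0 13 3 16 10 14 4 1 12)| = 9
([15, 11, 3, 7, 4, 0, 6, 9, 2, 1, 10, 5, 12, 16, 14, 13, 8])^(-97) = (0 5 11 1 9 7 3 2 8 16 13 15)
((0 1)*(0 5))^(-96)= ((0 1 5))^(-96)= (5)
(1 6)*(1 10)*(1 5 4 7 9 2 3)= (1 6 10 5 4 7 9 2 3)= [0, 6, 3, 1, 7, 4, 10, 9, 8, 2, 5]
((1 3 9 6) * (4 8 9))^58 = ((1 3 4 8 9 6))^58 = (1 9 4)(3 6 8)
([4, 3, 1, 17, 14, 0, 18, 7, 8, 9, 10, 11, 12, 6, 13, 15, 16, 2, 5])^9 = (0 14 6 5 4 13 18)(1 3 17 2)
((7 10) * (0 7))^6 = (10)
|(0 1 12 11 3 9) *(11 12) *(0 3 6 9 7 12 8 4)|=10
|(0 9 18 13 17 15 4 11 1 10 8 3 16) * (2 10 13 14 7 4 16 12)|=60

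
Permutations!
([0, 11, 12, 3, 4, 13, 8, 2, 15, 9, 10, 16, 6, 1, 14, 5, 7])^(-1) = [0, 13, 7, 3, 4, 15, 12, 16, 6, 9, 10, 1, 2, 5, 14, 8, 11]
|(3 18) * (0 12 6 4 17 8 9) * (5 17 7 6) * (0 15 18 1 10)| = 33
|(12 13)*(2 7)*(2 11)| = 6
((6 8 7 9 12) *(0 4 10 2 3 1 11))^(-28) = (6 7 12 8 9)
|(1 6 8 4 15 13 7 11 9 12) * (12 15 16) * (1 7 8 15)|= |(1 6 15 13 8 4 16 12 7 11 9)|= 11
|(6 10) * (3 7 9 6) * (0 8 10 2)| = |(0 8 10 3 7 9 6 2)| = 8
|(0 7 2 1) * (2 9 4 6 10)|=8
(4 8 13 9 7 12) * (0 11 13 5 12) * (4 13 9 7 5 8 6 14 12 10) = (0 11 9 5 10 4 6 14 12 13 7) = [11, 1, 2, 3, 6, 10, 14, 0, 8, 5, 4, 9, 13, 7, 12]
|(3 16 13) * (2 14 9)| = 3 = |(2 14 9)(3 16 13)|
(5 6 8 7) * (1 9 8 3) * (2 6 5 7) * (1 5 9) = (2 6 3 5 9 8) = [0, 1, 6, 5, 4, 9, 3, 7, 2, 8]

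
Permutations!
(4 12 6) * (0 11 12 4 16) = (0 11 12 6 16) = [11, 1, 2, 3, 4, 5, 16, 7, 8, 9, 10, 12, 6, 13, 14, 15, 0]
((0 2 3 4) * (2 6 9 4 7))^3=((0 6 9 4)(2 3 7))^3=(0 4 9 6)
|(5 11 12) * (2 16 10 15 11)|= |(2 16 10 15 11 12 5)|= 7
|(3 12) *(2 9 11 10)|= 4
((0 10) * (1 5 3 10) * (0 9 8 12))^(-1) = (0 12 8 9 10 3 5 1)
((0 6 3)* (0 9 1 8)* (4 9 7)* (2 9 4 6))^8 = (0 1 2 8 9)(3 6 7)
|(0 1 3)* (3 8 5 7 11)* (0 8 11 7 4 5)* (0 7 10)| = |(0 1 11 3 8 7 10)(4 5)| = 14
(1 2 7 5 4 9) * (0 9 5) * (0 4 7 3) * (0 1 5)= (0 9 5 7 4)(1 2 3)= [9, 2, 3, 1, 0, 7, 6, 4, 8, 5]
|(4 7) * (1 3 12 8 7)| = |(1 3 12 8 7 4)| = 6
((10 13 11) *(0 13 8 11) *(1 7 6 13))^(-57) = ((0 1 7 6 13)(8 11 10))^(-57) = (0 6 1 13 7)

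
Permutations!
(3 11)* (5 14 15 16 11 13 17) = (3 13 17 5 14 15 16 11) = [0, 1, 2, 13, 4, 14, 6, 7, 8, 9, 10, 3, 12, 17, 15, 16, 11, 5]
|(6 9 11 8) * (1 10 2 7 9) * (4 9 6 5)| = |(1 10 2 7 6)(4 9 11 8 5)| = 5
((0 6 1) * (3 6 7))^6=(0 7 3 6 1)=((0 7 3 6 1))^6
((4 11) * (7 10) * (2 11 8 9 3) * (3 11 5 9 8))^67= (2 5 9 11 4 3)(7 10)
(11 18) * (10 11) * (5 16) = (5 16)(10 11 18) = [0, 1, 2, 3, 4, 16, 6, 7, 8, 9, 11, 18, 12, 13, 14, 15, 5, 17, 10]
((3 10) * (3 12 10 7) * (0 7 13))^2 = ((0 7 3 13)(10 12))^2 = (0 3)(7 13)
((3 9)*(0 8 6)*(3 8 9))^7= (0 6 8 9)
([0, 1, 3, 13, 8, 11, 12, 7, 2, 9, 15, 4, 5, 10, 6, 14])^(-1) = [0, 1, 8, 2, 11, 12, 14, 7, 4, 9, 13, 5, 6, 3, 15, 10]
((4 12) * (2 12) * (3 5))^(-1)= ((2 12 4)(3 5))^(-1)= (2 4 12)(3 5)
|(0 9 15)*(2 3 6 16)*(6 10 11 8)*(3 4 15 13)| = |(0 9 13 3 10 11 8 6 16 2 4 15)| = 12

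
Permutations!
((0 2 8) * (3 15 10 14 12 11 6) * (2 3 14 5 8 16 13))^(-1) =(0 8 5 10 15 3)(2 13 16)(6 11 12 14)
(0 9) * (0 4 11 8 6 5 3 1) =(0 9 4 11 8 6 5 3 1) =[9, 0, 2, 1, 11, 3, 5, 7, 6, 4, 10, 8]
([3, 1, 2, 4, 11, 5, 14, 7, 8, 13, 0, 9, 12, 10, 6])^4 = [9, 1, 2, 13, 10, 5, 6, 7, 8, 3, 11, 0, 12, 4, 14]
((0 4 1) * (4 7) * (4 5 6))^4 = (0 4 5)(1 6 7)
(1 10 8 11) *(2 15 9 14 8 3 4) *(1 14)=(1 10 3 4 2 15 9)(8 11 14)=[0, 10, 15, 4, 2, 5, 6, 7, 11, 1, 3, 14, 12, 13, 8, 9]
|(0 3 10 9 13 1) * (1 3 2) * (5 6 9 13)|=3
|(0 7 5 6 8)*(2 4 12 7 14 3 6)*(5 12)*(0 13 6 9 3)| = |(0 14)(2 4 5)(3 9)(6 8 13)(7 12)| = 6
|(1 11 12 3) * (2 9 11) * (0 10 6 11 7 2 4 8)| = |(0 10 6 11 12 3 1 4 8)(2 9 7)| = 9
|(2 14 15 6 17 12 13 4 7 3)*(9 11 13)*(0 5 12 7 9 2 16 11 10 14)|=12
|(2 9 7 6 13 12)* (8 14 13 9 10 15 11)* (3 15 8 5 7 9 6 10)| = 11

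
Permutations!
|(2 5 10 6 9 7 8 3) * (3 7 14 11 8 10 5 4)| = 21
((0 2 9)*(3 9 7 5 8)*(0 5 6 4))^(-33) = (0 7 4 2 6)(3 8 5 9)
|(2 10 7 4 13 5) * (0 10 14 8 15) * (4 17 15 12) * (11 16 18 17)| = 56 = |(0 10 7 11 16 18 17 15)(2 14 8 12 4 13 5)|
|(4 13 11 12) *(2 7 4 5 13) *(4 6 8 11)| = 9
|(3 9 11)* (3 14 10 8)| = 6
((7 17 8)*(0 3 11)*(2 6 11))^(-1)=(0 11 6 2 3)(7 8 17)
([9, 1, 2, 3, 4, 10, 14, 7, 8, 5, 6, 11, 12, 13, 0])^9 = [10, 1, 2, 3, 4, 14, 9, 7, 8, 6, 0, 11, 12, 13, 5]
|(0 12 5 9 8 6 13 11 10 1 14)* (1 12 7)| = 8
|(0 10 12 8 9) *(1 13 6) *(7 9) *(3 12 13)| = |(0 10 13 6 1 3 12 8 7 9)| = 10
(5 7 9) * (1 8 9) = (1 8 9 5 7) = [0, 8, 2, 3, 4, 7, 6, 1, 9, 5]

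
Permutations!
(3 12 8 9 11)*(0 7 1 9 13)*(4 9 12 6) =[7, 12, 2, 6, 9, 5, 4, 1, 13, 11, 10, 3, 8, 0] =(0 7 1 12 8 13)(3 6 4 9 11)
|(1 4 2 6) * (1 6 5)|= |(6)(1 4 2 5)|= 4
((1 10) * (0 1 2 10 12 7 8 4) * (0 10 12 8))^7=(0 7 12 2 10 4 8 1)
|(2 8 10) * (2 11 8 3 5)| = |(2 3 5)(8 10 11)| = 3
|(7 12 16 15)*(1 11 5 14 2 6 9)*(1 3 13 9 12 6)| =|(1 11 5 14 2)(3 13 9)(6 12 16 15 7)| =15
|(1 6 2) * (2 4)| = |(1 6 4 2)| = 4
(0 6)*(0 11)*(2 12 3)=(0 6 11)(2 12 3)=[6, 1, 12, 2, 4, 5, 11, 7, 8, 9, 10, 0, 3]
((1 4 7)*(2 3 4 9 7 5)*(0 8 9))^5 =(9)(2 3 4 5)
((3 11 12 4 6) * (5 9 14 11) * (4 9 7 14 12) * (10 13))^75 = ((3 5 7 14 11 4 6)(9 12)(10 13))^75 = (3 4 14 5 6 11 7)(9 12)(10 13)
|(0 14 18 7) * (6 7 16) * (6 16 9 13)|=|(0 14 18 9 13 6 7)|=7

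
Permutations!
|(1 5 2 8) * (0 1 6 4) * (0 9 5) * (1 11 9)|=9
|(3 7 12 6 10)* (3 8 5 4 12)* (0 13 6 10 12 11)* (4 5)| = 8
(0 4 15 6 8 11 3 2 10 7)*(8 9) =[4, 1, 10, 2, 15, 5, 9, 0, 11, 8, 7, 3, 12, 13, 14, 6] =(0 4 15 6 9 8 11 3 2 10 7)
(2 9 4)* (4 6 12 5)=(2 9 6 12 5 4)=[0, 1, 9, 3, 2, 4, 12, 7, 8, 6, 10, 11, 5]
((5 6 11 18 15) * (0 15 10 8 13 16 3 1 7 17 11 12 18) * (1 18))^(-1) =(0 11 17 7 1 12 6 5 15)(3 16 13 8 10 18)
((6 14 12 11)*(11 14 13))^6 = ((6 13 11)(12 14))^6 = (14)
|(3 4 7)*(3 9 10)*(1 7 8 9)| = 10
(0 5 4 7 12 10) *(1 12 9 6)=(0 5 4 7 9 6 1 12 10)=[5, 12, 2, 3, 7, 4, 1, 9, 8, 6, 0, 11, 10]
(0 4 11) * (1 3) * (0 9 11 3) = (0 4 3 1)(9 11) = [4, 0, 2, 1, 3, 5, 6, 7, 8, 11, 10, 9]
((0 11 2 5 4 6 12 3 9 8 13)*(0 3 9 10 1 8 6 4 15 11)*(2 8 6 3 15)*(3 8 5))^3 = (1 9 15 2)(3 6 8 11)(5 10 12 13)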